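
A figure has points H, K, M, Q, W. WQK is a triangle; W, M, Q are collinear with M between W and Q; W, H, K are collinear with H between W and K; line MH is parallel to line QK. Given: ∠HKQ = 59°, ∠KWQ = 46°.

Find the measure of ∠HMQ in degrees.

∠HMQ = 105°

1. ∠QKW = 59°  [H on ray KW]
2. ∠KQW = 75°  [△WQK]
3. ∠HMW = 75°  [MH∥QK, corresponding at M]
4. ∠HMQ = 105°  [linear pair at M on WQ]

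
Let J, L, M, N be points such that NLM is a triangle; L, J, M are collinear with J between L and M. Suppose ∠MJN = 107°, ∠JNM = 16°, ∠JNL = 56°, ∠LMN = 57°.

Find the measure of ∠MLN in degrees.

1. ∠LJN = 73°  [linear pair at J on LM]
2. ∠JLN = 51°  [△NLJ]
3. ∠MLN = 51°  [J on ray LM]

∠MLN = 51°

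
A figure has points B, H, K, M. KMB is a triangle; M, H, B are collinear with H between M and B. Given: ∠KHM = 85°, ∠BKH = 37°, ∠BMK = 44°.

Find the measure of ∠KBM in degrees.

1. ∠BHK = 95°  [linear pair at H on MB]
2. ∠HBK = 48°  [△KHB]
3. ∠KBM = 48°  [H on ray BM]

∠KBM = 48°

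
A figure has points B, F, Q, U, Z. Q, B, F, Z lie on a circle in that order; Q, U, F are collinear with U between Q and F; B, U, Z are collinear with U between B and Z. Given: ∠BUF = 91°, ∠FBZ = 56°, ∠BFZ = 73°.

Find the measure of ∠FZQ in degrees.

∠FZQ = 84°

1. ∠QUZ = 91°  [vertical angles at U]
2. ∠FQZ = 56°  [same arc FZ]
3. ∠BZF = 51°  [△BFZ]
4. ∠FUZ = 89°  [linear pair at U on QF]
5. ∠QFZ = 40°  [△FUZ]
6. ∠FZQ = 84°  [△QFZ]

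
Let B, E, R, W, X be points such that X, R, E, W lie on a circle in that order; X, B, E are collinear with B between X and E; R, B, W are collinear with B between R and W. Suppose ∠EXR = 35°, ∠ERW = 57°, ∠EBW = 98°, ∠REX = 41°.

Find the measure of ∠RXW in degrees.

1. ∠EWR = 35°  [same arc RE]
2. ∠REW = 88°  [△REW]
3. ∠RXW = 92°  [cyclic XREW, opposite ∠X+∠E]

∠RXW = 92°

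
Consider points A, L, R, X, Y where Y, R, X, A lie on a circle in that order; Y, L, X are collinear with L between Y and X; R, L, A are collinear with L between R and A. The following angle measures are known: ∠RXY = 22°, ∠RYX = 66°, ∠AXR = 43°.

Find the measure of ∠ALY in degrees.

1. ∠RAY = 22°  [same arc YR]
2. ∠RAX = 66°  [same arc RX]
3. ∠ARX = 71°  [△RXA]
4. ∠AYX = 71°  [same arc XA]
5. ∠ALY = 87°  [△YLA]

∠ALY = 87°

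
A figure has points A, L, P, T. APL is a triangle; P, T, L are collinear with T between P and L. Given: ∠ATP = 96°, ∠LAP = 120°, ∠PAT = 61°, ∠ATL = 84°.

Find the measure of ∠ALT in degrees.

∠ALT = 37°

1. ∠APT = 23°  [△APT]
2. ∠APL = 23°  [T on ray PL]
3. ∠ALP = 37°  [△APL]
4. ∠ALT = 37°  [T on ray LP]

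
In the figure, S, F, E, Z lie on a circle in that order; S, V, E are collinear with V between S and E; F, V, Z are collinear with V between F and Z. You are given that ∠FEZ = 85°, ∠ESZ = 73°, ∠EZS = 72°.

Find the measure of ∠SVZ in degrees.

∠SVZ = 57°

1. ∠EFZ = 73°  [same arc EZ]
2. ∠SEZ = 35°  [△SEZ]
3. ∠EZF = 22°  [△FEZ]
4. ∠EVZ = 123°  [△EVZ]
5. ∠SVZ = 57°  [linear pair at V on SE]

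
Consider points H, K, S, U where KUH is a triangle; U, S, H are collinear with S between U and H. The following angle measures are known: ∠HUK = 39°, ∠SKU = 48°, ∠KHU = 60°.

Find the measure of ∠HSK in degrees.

1. ∠KUS = 39°  [S on ray UH]
2. ∠KSU = 93°  [△KUS]
3. ∠HSK = 87°  [linear pair at S on UH]

∠HSK = 87°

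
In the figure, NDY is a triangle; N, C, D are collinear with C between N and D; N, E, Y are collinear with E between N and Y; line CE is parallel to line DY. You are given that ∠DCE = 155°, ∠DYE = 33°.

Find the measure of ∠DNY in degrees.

1. ∠ECN = 25°  [linear pair at C on ND]
2. ∠DYN = 33°  [E on ray YN]
3. ∠NDY = 25°  [CE∥DY, corresponding at C]
4. ∠DNY = 122°  [△NDY]

∠DNY = 122°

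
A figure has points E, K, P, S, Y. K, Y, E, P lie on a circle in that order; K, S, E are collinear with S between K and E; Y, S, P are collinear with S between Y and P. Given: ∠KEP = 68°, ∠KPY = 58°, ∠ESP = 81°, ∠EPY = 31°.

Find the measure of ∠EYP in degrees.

1. ∠KYP = 68°  [same arc KP]
2. ∠PKY = 54°  [△KYP]
3. ∠PEY = 126°  [cyclic KYEP, opposite ∠K+∠E]
4. ∠EYP = 23°  [△YEP]

∠EYP = 23°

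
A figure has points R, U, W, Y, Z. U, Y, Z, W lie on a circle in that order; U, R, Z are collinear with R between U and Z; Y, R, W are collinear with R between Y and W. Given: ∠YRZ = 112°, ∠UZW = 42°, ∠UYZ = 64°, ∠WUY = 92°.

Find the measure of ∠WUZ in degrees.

1. ∠URW = 112°  [vertical angles at R]
2. ∠UYW = 42°  [same arc UW]
3. ∠UWY = 46°  [△UYW]
4. ∠WUZ = 22°  [△URW]

∠WUZ = 22°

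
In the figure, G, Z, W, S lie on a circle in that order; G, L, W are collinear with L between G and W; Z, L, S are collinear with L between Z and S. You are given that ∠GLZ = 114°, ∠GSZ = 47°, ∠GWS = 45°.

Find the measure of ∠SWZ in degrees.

∠SWZ = 92°

1. ∠SLW = 114°  [vertical angles at L]
2. ∠WLZ = 66°  [linear pair at L on GW]
3. ∠GWZ = 47°  [same arc GZ]
4. ∠WSZ = 21°  [△WLS]
5. ∠SZW = 67°  [△ZLW]
6. ∠SWZ = 92°  [△ZWS]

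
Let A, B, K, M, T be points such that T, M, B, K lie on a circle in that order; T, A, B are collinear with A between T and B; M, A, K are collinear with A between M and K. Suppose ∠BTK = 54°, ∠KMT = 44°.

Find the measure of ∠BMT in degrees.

∠BMT = 98°

1. ∠KBT = 44°  [same arc TK]
2. ∠BKT = 82°  [△TBK]
3. ∠BMT = 98°  [cyclic TMBK, opposite ∠M+∠K]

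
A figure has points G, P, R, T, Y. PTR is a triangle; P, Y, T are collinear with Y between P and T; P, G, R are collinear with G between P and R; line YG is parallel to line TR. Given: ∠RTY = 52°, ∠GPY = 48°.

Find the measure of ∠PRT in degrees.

1. ∠PTR = 52°  [Y on ray TP]
2. ∠RPT = 48°  [Y on PT, G on PR]
3. ∠PRT = 80°  [△PTR]

∠PRT = 80°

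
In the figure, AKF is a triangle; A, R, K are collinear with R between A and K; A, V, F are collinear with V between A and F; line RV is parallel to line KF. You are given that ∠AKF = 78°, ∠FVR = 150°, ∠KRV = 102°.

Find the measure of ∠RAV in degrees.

1. ∠ARV = 78°  [RV∥KF, corresponding at R]
2. ∠AVR = 30°  [linear pair at V on AF]
3. ∠RAV = 72°  [△ARV]

∠RAV = 72°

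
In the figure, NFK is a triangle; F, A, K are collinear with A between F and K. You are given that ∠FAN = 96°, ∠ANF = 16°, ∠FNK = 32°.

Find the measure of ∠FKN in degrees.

∠FKN = 80°

1. ∠AFN = 68°  [△NFA]
2. ∠KFN = 68°  [A on ray FK]
3. ∠FKN = 80°  [△NFK]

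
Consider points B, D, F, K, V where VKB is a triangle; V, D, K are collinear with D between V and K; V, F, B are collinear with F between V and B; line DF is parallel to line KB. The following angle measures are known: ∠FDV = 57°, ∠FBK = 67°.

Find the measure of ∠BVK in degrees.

1. ∠BKV = 57°  [DF∥KB, corresponding at D]
2. ∠KBV = 67°  [F on ray BV]
3. ∠BVK = 56°  [△VKB]

∠BVK = 56°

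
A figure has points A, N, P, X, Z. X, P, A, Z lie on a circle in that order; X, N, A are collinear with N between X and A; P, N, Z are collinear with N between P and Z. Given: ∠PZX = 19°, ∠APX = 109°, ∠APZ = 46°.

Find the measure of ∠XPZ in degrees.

∠XPZ = 63°

1. ∠AZX = 71°  [cyclic XPAZ, opposite ∠P+∠Z]
2. ∠AXZ = 46°  [same arc AZ]
3. ∠XAZ = 63°  [△XAZ]
4. ∠XPZ = 63°  [same arc XZ]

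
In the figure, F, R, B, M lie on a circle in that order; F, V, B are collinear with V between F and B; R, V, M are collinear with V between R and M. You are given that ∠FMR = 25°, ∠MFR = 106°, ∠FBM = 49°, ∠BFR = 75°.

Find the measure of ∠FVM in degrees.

1. ∠BMR = 75°  [same arc RB]
2. ∠BVM = 56°  [△BVM]
3. ∠FVM = 124°  [linear pair at V on FB]

∠FVM = 124°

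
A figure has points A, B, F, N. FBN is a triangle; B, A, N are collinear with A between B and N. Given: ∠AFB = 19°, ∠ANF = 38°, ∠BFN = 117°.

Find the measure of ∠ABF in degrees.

∠ABF = 25°

1. ∠BNF = 38°  [A on ray NB]
2. ∠FBN = 25°  [△FBN]
3. ∠ABF = 25°  [A on ray BN]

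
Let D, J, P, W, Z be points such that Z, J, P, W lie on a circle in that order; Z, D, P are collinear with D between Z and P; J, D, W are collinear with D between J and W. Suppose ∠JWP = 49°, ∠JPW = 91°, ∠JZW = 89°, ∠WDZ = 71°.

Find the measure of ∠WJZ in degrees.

∠WJZ = 22°

1. ∠JZP = 49°  [same arc JP]
2. ∠JDP = 71°  [vertical angles at D]
3. ∠JDZ = 109°  [linear pair at D on ZP]
4. ∠WJZ = 22°  [△ZDJ]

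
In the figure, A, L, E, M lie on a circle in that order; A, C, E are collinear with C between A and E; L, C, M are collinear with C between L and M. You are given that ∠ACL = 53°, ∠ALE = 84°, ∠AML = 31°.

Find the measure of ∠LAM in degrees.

∠LAM = 87°

1. ∠AEL = 31°  [same arc AL]
2. ∠EAL = 65°  [△ALE]
3. ∠ALM = 62°  [△ACL]
4. ∠LAM = 87°  [△ALM]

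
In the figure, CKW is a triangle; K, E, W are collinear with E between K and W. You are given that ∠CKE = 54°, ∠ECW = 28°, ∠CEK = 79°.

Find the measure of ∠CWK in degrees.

∠CWK = 51°

1. ∠CEW = 101°  [linear pair at E on KW]
2. ∠CWE = 51°  [△CEW]
3. ∠CWK = 51°  [E on ray WK]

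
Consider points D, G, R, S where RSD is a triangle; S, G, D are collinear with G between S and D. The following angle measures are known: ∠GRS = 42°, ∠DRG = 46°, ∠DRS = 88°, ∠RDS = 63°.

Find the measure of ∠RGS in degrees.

1. ∠DSR = 29°  [△RSD]
2. ∠GSR = 29°  [G on ray SD]
3. ∠RGS = 109°  [△RSG]

∠RGS = 109°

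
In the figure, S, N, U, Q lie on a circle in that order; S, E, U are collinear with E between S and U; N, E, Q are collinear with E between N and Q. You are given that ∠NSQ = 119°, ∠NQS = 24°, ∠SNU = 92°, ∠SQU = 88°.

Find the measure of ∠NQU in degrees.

∠NQU = 64°

1. ∠NUS = 24°  [same arc SN]
2. ∠NSU = 64°  [△SNU]
3. ∠NQU = 64°  [same arc NU]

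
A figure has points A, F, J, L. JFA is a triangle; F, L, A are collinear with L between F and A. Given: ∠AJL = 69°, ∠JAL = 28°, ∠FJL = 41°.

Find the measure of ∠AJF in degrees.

∠AJF = 110°

1. ∠ALJ = 83°  [△JLA]
2. ∠FAJ = 28°  [L on ray AF]
3. ∠FLJ = 97°  [linear pair at L on FA]
4. ∠JFL = 42°  [△JFL]
5. ∠AFJ = 42°  [L on ray FA]
6. ∠AJF = 110°  [△JFA]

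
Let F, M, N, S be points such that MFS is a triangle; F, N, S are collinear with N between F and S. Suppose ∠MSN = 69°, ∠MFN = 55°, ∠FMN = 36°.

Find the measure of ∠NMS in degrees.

∠NMS = 20°

1. ∠FNM = 89°  [△MFN]
2. ∠MNS = 91°  [linear pair at N on FS]
3. ∠NMS = 20°  [△MNS]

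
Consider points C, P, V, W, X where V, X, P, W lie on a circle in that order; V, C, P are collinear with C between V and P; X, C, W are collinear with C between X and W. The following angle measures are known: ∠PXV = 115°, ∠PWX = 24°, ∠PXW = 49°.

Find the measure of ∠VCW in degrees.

∠VCW = 90°

1. ∠PWV = 65°  [cyclic VXPW, opposite ∠X+∠W]
2. ∠PVW = 49°  [same arc PW]
3. ∠VPW = 66°  [△VPW]
4. ∠PCW = 90°  [△PCW]
5. ∠VCW = 90°  [linear pair at C on VP]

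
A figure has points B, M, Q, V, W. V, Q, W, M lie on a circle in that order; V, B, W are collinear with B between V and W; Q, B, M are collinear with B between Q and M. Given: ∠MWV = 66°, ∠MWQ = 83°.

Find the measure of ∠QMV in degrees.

∠QMV = 17°

1. ∠MQV = 66°  [same arc VM]
2. ∠MVQ = 97°  [cyclic VQWM, opposite ∠V+∠W]
3. ∠QMV = 17°  [△VQM]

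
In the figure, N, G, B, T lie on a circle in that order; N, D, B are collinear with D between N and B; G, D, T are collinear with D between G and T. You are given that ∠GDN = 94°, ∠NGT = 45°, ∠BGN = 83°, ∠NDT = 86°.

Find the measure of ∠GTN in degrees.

∠GTN = 56°

1. ∠BNG = 41°  [△NDG]
2. ∠GBN = 56°  [△NGB]
3. ∠GTN = 56°  [same arc NG]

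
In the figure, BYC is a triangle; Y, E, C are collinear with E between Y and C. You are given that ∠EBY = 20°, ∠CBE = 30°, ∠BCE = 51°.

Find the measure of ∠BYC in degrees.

1. ∠BEC = 99°  [△BEC]
2. ∠BEY = 81°  [linear pair at E on YC]
3. ∠BYE = 79°  [△BYE]
4. ∠BYC = 79°  [E on ray YC]

∠BYC = 79°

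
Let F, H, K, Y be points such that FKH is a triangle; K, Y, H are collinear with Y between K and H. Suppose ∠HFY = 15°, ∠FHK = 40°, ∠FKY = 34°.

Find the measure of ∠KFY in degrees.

∠KFY = 91°

1. ∠FHY = 40°  [Y on ray HK]
2. ∠FYH = 125°  [△FYH]
3. ∠FYK = 55°  [linear pair at Y on KH]
4. ∠KFY = 91°  [△FKY]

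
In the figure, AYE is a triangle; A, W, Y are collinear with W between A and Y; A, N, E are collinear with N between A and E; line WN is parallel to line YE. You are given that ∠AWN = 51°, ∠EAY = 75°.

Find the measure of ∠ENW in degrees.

∠ENW = 126°

1. ∠AYE = 51°  [WN∥YE, corresponding at W]
2. ∠AEY = 54°  [△AYE]
3. ∠ANW = 54°  [WN∥YE, corresponding at N]
4. ∠ENW = 126°  [linear pair at N on AE]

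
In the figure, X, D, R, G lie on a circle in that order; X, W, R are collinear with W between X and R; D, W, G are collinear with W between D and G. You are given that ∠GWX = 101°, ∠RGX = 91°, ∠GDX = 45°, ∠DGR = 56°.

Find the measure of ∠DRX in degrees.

1. ∠RDX = 89°  [cyclic XDRG, opposite ∠D+∠G]
2. ∠DXR = 56°  [same arc DR]
3. ∠DRX = 35°  [△XDR]

∠DRX = 35°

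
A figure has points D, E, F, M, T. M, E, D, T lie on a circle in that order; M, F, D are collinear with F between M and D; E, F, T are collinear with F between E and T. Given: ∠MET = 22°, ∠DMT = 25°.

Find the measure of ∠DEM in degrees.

∠DEM = 47°

1. ∠MDT = 22°  [same arc MT]
2. ∠DTM = 133°  [△MDT]
3. ∠DEM = 47°  [cyclic MEDT, opposite ∠E+∠T]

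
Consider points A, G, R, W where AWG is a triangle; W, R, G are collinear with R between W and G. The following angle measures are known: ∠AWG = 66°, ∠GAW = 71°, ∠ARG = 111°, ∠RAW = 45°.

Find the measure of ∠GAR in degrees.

∠GAR = 26°

1. ∠AGW = 43°  [△AWG]
2. ∠AGR = 43°  [R on ray GW]
3. ∠GAR = 26°  [△ARG]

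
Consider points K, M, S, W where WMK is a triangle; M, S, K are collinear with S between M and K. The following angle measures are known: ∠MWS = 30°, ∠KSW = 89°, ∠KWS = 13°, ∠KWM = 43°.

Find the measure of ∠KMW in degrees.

1. ∠SKW = 78°  [△WSK]
2. ∠MKW = 78°  [S on ray KM]
3. ∠KMW = 59°  [△WMK]

∠KMW = 59°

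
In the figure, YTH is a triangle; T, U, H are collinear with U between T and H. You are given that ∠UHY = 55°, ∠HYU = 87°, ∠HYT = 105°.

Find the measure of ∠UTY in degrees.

1. ∠THY = 55°  [U on ray HT]
2. ∠HTY = 20°  [△YTH]
3. ∠UTY = 20°  [U on ray TH]

∠UTY = 20°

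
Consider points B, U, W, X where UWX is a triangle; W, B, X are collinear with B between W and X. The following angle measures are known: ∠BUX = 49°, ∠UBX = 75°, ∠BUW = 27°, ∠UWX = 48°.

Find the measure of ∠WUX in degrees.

1. ∠BXU = 56°  [△UBX]
2. ∠UXW = 56°  [B on ray XW]
3. ∠WUX = 76°  [△UWX]

∠WUX = 76°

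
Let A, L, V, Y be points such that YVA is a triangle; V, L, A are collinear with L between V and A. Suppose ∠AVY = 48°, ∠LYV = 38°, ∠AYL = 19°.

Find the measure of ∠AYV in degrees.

1. ∠LVY = 48°  [L on ray VA]
2. ∠VLY = 94°  [△YVL]
3. ∠ALY = 86°  [linear pair at L on VA]
4. ∠LAY = 75°  [△YLA]
5. ∠VAY = 75°  [L on ray AV]
6. ∠AYV = 57°  [△YVA]

∠AYV = 57°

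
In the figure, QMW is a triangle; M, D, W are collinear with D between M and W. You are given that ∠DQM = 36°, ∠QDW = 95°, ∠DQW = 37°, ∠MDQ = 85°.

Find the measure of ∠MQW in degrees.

1. ∠DMQ = 59°  [△QMD]
2. ∠DWQ = 48°  [△QDW]
3. ∠QMW = 59°  [D on ray MW]
4. ∠MWQ = 48°  [D on ray WM]
5. ∠MQW = 73°  [△QMW]

∠MQW = 73°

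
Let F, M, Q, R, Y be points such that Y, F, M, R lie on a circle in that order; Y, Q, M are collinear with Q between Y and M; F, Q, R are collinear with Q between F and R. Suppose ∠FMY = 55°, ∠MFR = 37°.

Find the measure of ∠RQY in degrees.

1. ∠FRY = 55°  [same arc YF]
2. ∠MYR = 37°  [same arc MR]
3. ∠RQY = 88°  [△YQR]

∠RQY = 88°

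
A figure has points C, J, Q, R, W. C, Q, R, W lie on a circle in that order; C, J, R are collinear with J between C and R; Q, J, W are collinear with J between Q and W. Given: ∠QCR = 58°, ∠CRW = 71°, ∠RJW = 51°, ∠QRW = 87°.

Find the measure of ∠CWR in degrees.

∠CWR = 74°

1. ∠CQW = 71°  [same arc CW]
2. ∠CJW = 129°  [linear pair at J on CR]
3. ∠QCW = 93°  [cyclic CQRW, opposite ∠C+∠R]
4. ∠CWQ = 16°  [△CQW]
5. ∠RCW = 35°  [△CJW]
6. ∠CWR = 74°  [△CRW]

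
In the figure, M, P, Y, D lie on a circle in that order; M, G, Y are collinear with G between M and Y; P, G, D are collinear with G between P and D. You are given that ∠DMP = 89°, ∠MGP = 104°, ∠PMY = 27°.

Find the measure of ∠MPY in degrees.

1. ∠DYP = 91°  [cyclic MPYD, opposite ∠M+∠Y]
2. ∠PGY = 76°  [linear pair at G on MY]
3. ∠PDY = 27°  [same arc PY]
4. ∠DPY = 62°  [△PYD]
5. ∠MYP = 42°  [△PGY]
6. ∠MPY = 111°  [△MPY]

∠MPY = 111°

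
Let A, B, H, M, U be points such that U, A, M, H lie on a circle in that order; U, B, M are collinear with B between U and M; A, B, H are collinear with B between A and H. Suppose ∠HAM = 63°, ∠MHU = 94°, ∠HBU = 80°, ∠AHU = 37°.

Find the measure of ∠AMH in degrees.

1. ∠HUM = 63°  [same arc MH]
2. ∠HMU = 23°  [△UMH]
3. ∠HBM = 100°  [linear pair at B on UM]
4. ∠AHM = 57°  [△MBH]
5. ∠AMH = 60°  [△AMH]

∠AMH = 60°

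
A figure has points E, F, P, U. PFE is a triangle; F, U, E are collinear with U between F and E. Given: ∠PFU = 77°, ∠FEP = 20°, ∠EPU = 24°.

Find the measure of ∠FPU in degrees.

∠FPU = 59°

1. ∠PEU = 20°  [U on ray EF]
2. ∠EUP = 136°  [△PUE]
3. ∠FUP = 44°  [linear pair at U on FE]
4. ∠FPU = 59°  [△PFU]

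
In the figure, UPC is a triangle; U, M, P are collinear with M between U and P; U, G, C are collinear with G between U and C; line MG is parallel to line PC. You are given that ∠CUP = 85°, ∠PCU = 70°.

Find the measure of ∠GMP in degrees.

∠GMP = 155°

1. ∠CPU = 25°  [△UPC]
2. ∠GMU = 25°  [MG∥PC, corresponding at M]
3. ∠GMP = 155°  [linear pair at M on UP]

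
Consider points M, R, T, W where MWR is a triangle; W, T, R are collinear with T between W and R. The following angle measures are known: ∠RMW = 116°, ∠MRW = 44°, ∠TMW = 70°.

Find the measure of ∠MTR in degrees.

∠MTR = 90°

1. ∠MWR = 20°  [△MWR]
2. ∠MWT = 20°  [T on ray WR]
3. ∠MTW = 90°  [△MWT]
4. ∠MTR = 90°  [linear pair at T on WR]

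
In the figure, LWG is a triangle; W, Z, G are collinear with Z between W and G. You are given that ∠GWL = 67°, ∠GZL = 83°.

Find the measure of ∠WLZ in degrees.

∠WLZ = 16°

1. ∠LWZ = 67°  [Z on ray WG]
2. ∠LZW = 97°  [linear pair at Z on WG]
3. ∠WLZ = 16°  [△LWZ]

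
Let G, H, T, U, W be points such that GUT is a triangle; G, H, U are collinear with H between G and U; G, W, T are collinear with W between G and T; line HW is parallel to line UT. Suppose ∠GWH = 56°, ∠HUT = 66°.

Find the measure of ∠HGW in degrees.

1. ∠GTU = 56°  [HW∥UT, corresponding at W]
2. ∠GUT = 66°  [H on ray UG]
3. ∠TGU = 58°  [△GUT]
4. ∠HGW = 58°  [H on GU, W on GT]

∠HGW = 58°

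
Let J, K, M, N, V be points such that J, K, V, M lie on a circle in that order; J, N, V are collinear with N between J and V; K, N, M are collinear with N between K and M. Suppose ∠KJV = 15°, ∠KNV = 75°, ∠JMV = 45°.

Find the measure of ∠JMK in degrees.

1. ∠JKV = 135°  [cyclic JKVM, opposite ∠K+∠M]
2. ∠JVK = 30°  [△JKV]
3. ∠JMK = 30°  [same arc JK]

∠JMK = 30°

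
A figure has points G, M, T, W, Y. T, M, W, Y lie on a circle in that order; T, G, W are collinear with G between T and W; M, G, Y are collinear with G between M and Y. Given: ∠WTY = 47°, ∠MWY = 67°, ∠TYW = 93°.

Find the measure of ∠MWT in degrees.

1. ∠WMY = 47°  [same arc WY]
2. ∠MYW = 66°  [△MWY]
3. ∠TMW = 87°  [cyclic TMWY, opposite ∠M+∠Y]
4. ∠MTW = 66°  [same arc MW]
5. ∠MWT = 27°  [△TMW]

∠MWT = 27°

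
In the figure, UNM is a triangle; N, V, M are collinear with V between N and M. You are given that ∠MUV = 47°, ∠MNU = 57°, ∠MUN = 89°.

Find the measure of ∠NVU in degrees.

1. ∠NMU = 34°  [△UNM]
2. ∠UMV = 34°  [V on ray MN]
3. ∠MVU = 99°  [△UVM]
4. ∠NVU = 81°  [linear pair at V on NM]

∠NVU = 81°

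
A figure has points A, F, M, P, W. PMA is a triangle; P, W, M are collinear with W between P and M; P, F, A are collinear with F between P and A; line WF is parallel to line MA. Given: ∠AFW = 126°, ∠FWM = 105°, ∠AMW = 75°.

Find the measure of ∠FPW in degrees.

1. ∠PFW = 54°  [linear pair at F on PA]
2. ∠FWP = 75°  [linear pair at W on PM]
3. ∠FPW = 51°  [△PWF]

∠FPW = 51°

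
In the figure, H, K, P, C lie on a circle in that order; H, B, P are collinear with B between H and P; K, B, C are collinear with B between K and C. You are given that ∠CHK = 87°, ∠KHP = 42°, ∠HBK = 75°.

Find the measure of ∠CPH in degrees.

1. ∠KCP = 42°  [same arc KP]
2. ∠CBP = 75°  [vertical angles at B]
3. ∠CPH = 63°  [△PBC]

∠CPH = 63°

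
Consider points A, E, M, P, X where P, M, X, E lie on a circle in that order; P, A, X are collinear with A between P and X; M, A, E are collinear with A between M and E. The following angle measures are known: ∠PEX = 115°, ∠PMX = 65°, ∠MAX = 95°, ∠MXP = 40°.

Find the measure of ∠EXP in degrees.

1. ∠MPX = 75°  [△PMX]
2. ∠EAP = 95°  [vertical angles at A]
3. ∠MEX = 75°  [same arc MX]
4. ∠EAX = 85°  [linear pair at A on PX]
5. ∠EXP = 20°  [△XAE]

∠EXP = 20°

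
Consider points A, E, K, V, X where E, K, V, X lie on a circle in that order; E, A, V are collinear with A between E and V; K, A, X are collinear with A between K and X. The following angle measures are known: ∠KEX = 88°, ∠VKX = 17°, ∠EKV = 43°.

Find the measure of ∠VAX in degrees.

∠VAX = 83°

1. ∠KVX = 92°  [cyclic EKVX, opposite ∠E+∠V]
2. ∠VEX = 17°  [same arc VX]
3. ∠KXV = 71°  [△KVX]
4. ∠EXV = 137°  [cyclic EKVX, opposite ∠K+∠X]
5. ∠EVX = 26°  [△EVX]
6. ∠VAX = 83°  [△VAX]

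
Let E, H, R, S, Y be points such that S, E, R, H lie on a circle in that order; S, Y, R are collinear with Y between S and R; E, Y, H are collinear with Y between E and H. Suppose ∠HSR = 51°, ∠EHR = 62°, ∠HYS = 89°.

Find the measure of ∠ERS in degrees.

∠ERS = 40°

1. ∠HER = 51°  [same arc RH]
2. ∠EYR = 89°  [vertical angles at Y]
3. ∠ERS = 40°  [△EYR]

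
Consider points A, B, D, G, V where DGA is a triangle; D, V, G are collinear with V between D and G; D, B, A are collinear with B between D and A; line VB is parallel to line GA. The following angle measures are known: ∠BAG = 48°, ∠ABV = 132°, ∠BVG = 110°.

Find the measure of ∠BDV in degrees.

∠BDV = 62°

1. ∠DBV = 48°  [linear pair at B on DA]
2. ∠BVD = 70°  [linear pair at V on DG]
3. ∠BDV = 62°  [△DVB]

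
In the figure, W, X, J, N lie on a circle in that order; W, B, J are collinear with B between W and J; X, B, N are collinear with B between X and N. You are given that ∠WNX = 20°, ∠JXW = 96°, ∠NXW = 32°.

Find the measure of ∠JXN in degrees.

∠JXN = 64°

1. ∠WJX = 20°  [same arc WX]
2. ∠NWX = 128°  [△WXN]
3. ∠JWX = 64°  [△WXJ]
4. ∠NJX = 52°  [cyclic WXJN, opposite ∠W+∠J]
5. ∠JNX = 64°  [same arc XJ]
6. ∠JXN = 64°  [△XJN]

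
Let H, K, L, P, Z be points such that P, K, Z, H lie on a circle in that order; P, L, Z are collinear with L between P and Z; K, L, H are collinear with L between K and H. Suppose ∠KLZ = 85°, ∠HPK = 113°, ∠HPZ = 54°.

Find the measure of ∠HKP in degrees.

1. ∠HLP = 85°  [vertical angles at L]
2. ∠KHP = 41°  [△PLH]
3. ∠HKP = 26°  [△PKH]

∠HKP = 26°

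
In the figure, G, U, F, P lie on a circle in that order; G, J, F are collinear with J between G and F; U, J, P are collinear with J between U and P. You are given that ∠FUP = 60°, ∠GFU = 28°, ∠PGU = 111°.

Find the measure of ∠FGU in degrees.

1. ∠FJU = 92°  [△UJF]
2. ∠GPU = 28°  [same arc GU]
3. ∠GUP = 41°  [△GUP]
4. ∠GJU = 88°  [linear pair at J on GF]
5. ∠FGU = 51°  [△GJU]

∠FGU = 51°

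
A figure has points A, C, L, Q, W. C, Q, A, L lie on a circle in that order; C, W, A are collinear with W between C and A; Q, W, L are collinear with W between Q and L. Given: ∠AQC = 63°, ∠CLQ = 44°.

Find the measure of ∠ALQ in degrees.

∠ALQ = 73°

1. ∠CAQ = 44°  [same arc CQ]
2. ∠ACQ = 73°  [△CQA]
3. ∠ALQ = 73°  [same arc QA]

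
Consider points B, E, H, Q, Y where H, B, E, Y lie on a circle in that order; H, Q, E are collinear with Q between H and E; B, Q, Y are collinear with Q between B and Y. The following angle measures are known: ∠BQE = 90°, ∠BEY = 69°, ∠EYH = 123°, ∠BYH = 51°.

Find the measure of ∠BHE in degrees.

1. ∠BQH = 90°  [linear pair at Q on HE]
2. ∠BHY = 111°  [cyclic HBEY, opposite ∠H+∠E]
3. ∠HBY = 18°  [△HBY]
4. ∠BHE = 72°  [△HQB]

∠BHE = 72°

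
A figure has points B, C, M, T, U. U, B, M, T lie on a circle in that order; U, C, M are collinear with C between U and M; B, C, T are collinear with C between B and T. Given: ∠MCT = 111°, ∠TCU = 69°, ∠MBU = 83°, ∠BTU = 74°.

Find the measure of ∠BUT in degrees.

1. ∠MUT = 37°  [△UCT]
2. ∠MTU = 97°  [cyclic UBMT, opposite ∠B+∠T]
3. ∠TMU = 46°  [△UMT]
4. ∠TBU = 46°  [same arc UT]
5. ∠BUT = 60°  [△UBT]

∠BUT = 60°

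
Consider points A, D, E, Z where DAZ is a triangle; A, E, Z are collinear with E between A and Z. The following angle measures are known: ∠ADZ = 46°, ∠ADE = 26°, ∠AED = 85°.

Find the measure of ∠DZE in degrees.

1. ∠DAE = 69°  [△DAE]
2. ∠DAZ = 69°  [E on ray AZ]
3. ∠AZD = 65°  [△DAZ]
4. ∠DZE = 65°  [E on ray ZA]

∠DZE = 65°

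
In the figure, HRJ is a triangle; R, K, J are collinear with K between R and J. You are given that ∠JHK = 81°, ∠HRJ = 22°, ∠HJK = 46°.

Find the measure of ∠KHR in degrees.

∠KHR = 31°

1. ∠HKJ = 53°  [△HKJ]
2. ∠HRK = 22°  [K on ray RJ]
3. ∠HKR = 127°  [linear pair at K on RJ]
4. ∠KHR = 31°  [△HRK]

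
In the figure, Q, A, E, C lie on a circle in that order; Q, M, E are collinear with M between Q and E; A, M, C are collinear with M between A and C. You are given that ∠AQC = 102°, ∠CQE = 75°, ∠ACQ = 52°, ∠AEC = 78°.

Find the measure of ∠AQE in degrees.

∠AQE = 27°

1. ∠CAE = 75°  [same arc EC]
2. ∠ACE = 27°  [△AEC]
3. ∠AQE = 27°  [same arc AE]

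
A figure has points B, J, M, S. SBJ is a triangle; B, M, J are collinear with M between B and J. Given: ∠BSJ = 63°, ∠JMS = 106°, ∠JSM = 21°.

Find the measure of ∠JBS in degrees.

∠JBS = 64°

1. ∠MJS = 53°  [△SMJ]
2. ∠BJS = 53°  [M on ray JB]
3. ∠JBS = 64°  [△SBJ]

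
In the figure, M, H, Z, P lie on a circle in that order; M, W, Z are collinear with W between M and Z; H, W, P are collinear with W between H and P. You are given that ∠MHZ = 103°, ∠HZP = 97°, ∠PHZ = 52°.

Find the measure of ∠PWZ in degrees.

∠PWZ = 98°

1. ∠MPZ = 77°  [cyclic MHZP, opposite ∠H+∠P]
2. ∠HPZ = 31°  [△HZP]
3. ∠PMZ = 52°  [same arc ZP]
4. ∠MZP = 51°  [△MZP]
5. ∠PWZ = 98°  [△ZWP]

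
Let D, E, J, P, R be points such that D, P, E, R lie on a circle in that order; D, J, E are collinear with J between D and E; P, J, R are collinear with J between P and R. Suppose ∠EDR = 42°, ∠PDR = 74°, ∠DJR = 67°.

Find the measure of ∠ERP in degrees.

1. ∠EPR = 42°  [same arc ER]
2. ∠PER = 106°  [cyclic DPER, opposite ∠D+∠E]
3. ∠ERP = 32°  [△PER]

∠ERP = 32°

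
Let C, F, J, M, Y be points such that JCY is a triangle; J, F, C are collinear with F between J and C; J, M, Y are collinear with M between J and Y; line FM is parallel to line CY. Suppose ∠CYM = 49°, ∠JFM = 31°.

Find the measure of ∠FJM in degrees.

∠FJM = 100°

1. ∠CYJ = 49°  [M on ray YJ]
2. ∠JCY = 31°  [FM∥CY, corresponding at F]
3. ∠CJY = 100°  [△JCY]
4. ∠FJM = 100°  [F on JC, M on JY]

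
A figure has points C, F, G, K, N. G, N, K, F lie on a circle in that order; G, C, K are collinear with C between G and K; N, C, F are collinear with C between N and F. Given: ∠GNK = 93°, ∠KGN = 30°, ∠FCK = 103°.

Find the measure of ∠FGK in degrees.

∠FGK = 46°

1. ∠GFK = 87°  [cyclic GNKF, opposite ∠N+∠F]
2. ∠KFN = 30°  [same arc NK]
3. ∠FKG = 47°  [△KCF]
4. ∠FGK = 46°  [△GKF]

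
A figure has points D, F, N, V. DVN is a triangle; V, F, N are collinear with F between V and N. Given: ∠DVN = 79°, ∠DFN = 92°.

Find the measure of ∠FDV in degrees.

∠FDV = 13°

1. ∠DVF = 79°  [F on ray VN]
2. ∠DFV = 88°  [linear pair at F on VN]
3. ∠FDV = 13°  [△DVF]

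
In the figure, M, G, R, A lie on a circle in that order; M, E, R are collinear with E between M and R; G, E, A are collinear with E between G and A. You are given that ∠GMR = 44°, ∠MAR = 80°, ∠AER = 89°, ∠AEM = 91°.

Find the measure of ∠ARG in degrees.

1. ∠GAR = 44°  [same arc GR]
2. ∠MGR = 100°  [cyclic MGRA, opposite ∠G+∠A]
3. ∠GER = 91°  [vertical angles at E]
4. ∠GRM = 36°  [△MGR]
5. ∠AGR = 53°  [△GER]
6. ∠ARG = 83°  [△GRA]

∠ARG = 83°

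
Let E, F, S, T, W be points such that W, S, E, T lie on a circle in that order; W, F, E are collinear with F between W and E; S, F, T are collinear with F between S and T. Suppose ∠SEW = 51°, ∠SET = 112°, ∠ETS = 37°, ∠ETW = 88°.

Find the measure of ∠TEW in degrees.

1. ∠STW = 51°  [same arc WS]
2. ∠SWT = 68°  [cyclic WSET, opposite ∠W+∠E]
3. ∠TSW = 61°  [△WST]
4. ∠TEW = 61°  [same arc WT]

∠TEW = 61°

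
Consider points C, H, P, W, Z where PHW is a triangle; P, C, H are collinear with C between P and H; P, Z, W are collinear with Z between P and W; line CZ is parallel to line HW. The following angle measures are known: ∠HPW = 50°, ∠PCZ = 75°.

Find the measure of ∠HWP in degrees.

1. ∠CPZ = 50°  [C on PH, Z on PW]
2. ∠CZP = 55°  [△PCZ]
3. ∠HWP = 55°  [CZ∥HW, corresponding at Z]

∠HWP = 55°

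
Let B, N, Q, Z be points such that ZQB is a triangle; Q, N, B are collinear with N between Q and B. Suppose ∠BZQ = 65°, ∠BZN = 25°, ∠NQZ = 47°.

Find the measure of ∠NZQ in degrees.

1. ∠BQZ = 47°  [N on ray QB]
2. ∠QBZ = 68°  [△ZQB]
3. ∠NBZ = 68°  [N on ray BQ]
4. ∠BNZ = 87°  [△ZNB]
5. ∠QNZ = 93°  [linear pair at N on QB]
6. ∠NZQ = 40°  [△ZQN]

∠NZQ = 40°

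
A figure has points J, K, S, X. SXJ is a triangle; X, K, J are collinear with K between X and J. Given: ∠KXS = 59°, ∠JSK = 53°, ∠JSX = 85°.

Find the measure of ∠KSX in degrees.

1. ∠JXS = 59°  [K on ray XJ]
2. ∠SJX = 36°  [△SXJ]
3. ∠KJS = 36°  [K on ray JX]
4. ∠JKS = 91°  [△SKJ]
5. ∠SKX = 89°  [linear pair at K on XJ]
6. ∠KSX = 32°  [△SXK]

∠KSX = 32°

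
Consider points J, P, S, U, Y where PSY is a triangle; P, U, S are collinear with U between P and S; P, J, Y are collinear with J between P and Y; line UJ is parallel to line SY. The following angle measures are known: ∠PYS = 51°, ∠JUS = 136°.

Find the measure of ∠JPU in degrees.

1. ∠PJU = 51°  [UJ∥SY, corresponding at J]
2. ∠JUP = 44°  [linear pair at U on PS]
3. ∠JPU = 85°  [△PUJ]

∠JPU = 85°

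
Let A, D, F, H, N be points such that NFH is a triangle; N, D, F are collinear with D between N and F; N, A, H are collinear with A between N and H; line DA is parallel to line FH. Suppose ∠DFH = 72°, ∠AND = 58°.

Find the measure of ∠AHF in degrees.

∠AHF = 50°

1. ∠HFN = 72°  [D on ray FN]
2. ∠FNH = 58°  [D on NF, A on NH]
3. ∠FHN = 50°  [△NFH]
4. ∠AHF = 50°  [A on ray HN]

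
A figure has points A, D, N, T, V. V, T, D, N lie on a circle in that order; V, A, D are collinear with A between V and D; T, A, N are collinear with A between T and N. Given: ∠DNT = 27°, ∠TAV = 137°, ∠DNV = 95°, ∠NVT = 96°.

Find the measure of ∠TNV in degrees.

1. ∠DVT = 27°  [same arc TD]
2. ∠NTV = 16°  [△VAT]
3. ∠TNV = 68°  [△VTN]

∠TNV = 68°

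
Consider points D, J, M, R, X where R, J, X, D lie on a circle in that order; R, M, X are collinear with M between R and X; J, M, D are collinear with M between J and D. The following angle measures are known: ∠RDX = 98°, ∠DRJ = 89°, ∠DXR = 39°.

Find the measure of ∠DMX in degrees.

1. ∠DRX = 43°  [△RXD]
2. ∠DXJ = 91°  [cyclic RJXD, opposite ∠R+∠X]
3. ∠DJX = 43°  [same arc XD]
4. ∠JDX = 46°  [△JXD]
5. ∠DMX = 95°  [△XMD]

∠DMX = 95°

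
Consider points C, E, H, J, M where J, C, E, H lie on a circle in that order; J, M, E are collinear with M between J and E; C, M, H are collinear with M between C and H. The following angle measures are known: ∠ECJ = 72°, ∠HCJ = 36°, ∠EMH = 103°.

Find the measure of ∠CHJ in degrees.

1. ∠EHJ = 108°  [cyclic JCEH, opposite ∠C+∠H]
2. ∠HEJ = 36°  [same arc JH]
3. ∠HMJ = 77°  [linear pair at M on JE]
4. ∠EJH = 36°  [△JEH]
5. ∠CHJ = 67°  [△JMH]

∠CHJ = 67°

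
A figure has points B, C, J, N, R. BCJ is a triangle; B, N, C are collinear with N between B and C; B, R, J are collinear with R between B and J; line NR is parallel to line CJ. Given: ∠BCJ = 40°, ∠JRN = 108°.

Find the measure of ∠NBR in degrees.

∠NBR = 68°

1. ∠BNR = 40°  [NR∥CJ, corresponding at N]
2. ∠BRN = 72°  [linear pair at R on BJ]
3. ∠NBR = 68°  [△BNR]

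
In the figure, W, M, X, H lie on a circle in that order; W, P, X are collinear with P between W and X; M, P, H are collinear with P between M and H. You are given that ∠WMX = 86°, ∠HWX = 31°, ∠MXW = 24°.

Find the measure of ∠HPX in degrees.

∠HPX = 55°

1. ∠WHX = 94°  [cyclic WMXH, opposite ∠M+∠H]
2. ∠MWX = 70°  [△WMX]
3. ∠HXW = 55°  [△WXH]
4. ∠MHX = 70°  [same arc MX]
5. ∠HPX = 55°  [△XPH]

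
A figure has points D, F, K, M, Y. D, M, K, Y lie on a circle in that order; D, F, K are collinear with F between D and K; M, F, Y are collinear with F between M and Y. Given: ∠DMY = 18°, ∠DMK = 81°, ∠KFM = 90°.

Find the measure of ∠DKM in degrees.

1. ∠DKY = 18°  [same arc DY]
2. ∠DYK = 99°  [cyclic DMKY, opposite ∠M+∠Y]
3. ∠DFY = 90°  [vertical angles at F]
4. ∠KDY = 63°  [△DKY]
5. ∠DYM = 27°  [△DFY]
6. ∠DKM = 27°  [same arc DM]

∠DKM = 27°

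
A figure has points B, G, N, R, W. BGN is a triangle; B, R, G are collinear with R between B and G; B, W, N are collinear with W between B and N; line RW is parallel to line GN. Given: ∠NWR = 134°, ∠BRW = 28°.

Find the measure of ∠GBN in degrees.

1. ∠BWR = 46°  [linear pair at W on BN]
2. ∠RBW = 106°  [△BRW]
3. ∠GBN = 106°  [R on BG, W on BN]

∠GBN = 106°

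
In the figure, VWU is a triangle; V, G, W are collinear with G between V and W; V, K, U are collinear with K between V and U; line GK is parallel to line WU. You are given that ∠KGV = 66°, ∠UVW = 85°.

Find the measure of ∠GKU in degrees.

1. ∠UWV = 66°  [GK∥WU, corresponding at G]
2. ∠VUW = 29°  [△VWU]
3. ∠GKV = 29°  [GK∥WU, corresponding at K]
4. ∠GKU = 151°  [linear pair at K on VU]

∠GKU = 151°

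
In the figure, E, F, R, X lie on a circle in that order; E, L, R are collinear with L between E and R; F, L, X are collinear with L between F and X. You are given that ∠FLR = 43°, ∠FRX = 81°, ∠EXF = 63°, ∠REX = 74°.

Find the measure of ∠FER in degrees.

1. ∠ELF = 137°  [linear pair at L on ER]
2. ∠FEX = 99°  [cyclic EFRX, opposite ∠E+∠R]
3. ∠EFX = 18°  [△EFX]
4. ∠FER = 25°  [△ELF]

∠FER = 25°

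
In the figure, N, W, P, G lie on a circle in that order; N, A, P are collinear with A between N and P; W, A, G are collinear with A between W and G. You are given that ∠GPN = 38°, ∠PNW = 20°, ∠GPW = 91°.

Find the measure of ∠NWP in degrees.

∠NWP = 107°

1. ∠GWN = 38°  [same arc NG]
2. ∠PGW = 20°  [same arc WP]
3. ∠NAW = 122°  [△NAW]
4. ∠GWP = 69°  [△WPG]
5. ∠PAW = 58°  [linear pair at A on NP]
6. ∠NPW = 53°  [△WAP]
7. ∠NWP = 107°  [△NWP]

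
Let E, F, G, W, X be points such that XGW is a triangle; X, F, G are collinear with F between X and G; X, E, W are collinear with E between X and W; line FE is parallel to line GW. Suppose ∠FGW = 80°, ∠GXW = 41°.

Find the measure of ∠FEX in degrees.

1. ∠WGX = 80°  [F on ray GX]
2. ∠GWX = 59°  [△XGW]
3. ∠FEX = 59°  [FE∥GW, corresponding at E]

∠FEX = 59°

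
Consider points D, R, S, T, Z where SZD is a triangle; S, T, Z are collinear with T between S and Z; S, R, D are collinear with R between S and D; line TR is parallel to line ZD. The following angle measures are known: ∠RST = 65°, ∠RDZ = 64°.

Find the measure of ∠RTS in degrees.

1. ∠DSZ = 65°  [T on SZ, R on SD]
2. ∠SDZ = 64°  [R on ray DS]
3. ∠DZS = 51°  [△SZD]
4. ∠RTS = 51°  [TR∥ZD, corresponding at T]

∠RTS = 51°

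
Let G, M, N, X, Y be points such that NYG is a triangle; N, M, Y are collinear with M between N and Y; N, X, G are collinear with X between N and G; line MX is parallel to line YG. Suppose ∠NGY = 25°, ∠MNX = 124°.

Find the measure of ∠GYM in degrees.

1. ∠MXN = 25°  [MX∥YG, corresponding at X]
2. ∠NMX = 31°  [△NMX]
3. ∠XMY = 149°  [linear pair at M on NY]
4. ∠GYM = 31°  [MX∥YG, co-interior at Y–M]

∠GYM = 31°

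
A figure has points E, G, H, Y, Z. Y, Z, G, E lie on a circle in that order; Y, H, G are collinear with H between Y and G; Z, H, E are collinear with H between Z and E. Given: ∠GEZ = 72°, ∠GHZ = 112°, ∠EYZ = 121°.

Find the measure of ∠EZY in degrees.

1. ∠GYZ = 72°  [same arc ZG]
2. ∠YHZ = 68°  [linear pair at H on YG]
3. ∠EZY = 40°  [△YHZ]

∠EZY = 40°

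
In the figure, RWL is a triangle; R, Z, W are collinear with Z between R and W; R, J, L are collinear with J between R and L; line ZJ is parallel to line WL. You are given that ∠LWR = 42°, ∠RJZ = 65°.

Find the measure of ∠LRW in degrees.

∠LRW = 73°

1. ∠JZR = 42°  [ZJ∥WL, corresponding at Z]
2. ∠JRZ = 73°  [△RZJ]
3. ∠LRW = 73°  [Z on RW, J on RL]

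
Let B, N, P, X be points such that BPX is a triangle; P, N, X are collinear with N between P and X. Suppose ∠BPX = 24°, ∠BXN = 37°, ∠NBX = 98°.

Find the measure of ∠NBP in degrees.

1. ∠BPN = 24°  [N on ray PX]
2. ∠BNX = 45°  [△BNX]
3. ∠BNP = 135°  [linear pair at N on PX]
4. ∠NBP = 21°  [△BPN]

∠NBP = 21°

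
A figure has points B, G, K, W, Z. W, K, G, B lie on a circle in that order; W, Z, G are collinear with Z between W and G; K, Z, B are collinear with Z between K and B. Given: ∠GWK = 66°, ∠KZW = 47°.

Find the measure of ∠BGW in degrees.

1. ∠GBK = 66°  [same arc KG]
2. ∠BZG = 47°  [vertical angles at Z]
3. ∠BGW = 67°  [△GZB]

∠BGW = 67°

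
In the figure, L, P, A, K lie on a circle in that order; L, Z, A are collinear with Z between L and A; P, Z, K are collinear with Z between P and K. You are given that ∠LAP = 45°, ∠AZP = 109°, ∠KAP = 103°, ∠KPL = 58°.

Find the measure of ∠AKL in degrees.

∠AKL = 96°

1. ∠LKP = 45°  [same arc LP]
2. ∠KZL = 109°  [vertical angles at Z]
3. ∠KAL = 58°  [same arc LK]
4. ∠ALK = 26°  [△LZK]
5. ∠AKL = 96°  [△LAK]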